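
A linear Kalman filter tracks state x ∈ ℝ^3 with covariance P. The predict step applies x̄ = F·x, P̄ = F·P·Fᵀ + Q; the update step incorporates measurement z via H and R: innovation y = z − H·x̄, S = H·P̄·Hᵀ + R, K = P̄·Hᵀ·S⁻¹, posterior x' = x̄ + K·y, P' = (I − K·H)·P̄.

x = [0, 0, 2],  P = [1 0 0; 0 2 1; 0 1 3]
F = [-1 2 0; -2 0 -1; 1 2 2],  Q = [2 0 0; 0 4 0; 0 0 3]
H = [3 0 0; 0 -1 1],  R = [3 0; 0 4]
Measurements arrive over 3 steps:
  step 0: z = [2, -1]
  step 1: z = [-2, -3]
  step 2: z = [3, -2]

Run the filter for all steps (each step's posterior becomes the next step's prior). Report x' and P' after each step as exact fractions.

step 0: x' = [231/383, 326/383, 151/383], P' = [616/1915 231/1915 55/383; 231/1915 6071/1915 643/383; 55/383 643/383 1495/383]
step 1: x' = [-3090301/4588369, 2275392/4588369, -9749627/4588369], P' = [1474633/4588369 450304/4588369 617604/4588369; 450304/4588369 13398335/4588369 7157667/4588369; 617604/4588369 7157667/4588369 17905147/4588369]
step 2: x' = [11141016613/10390153255, 14939581571/10390153255, -10723712203/10390153255], P' = [3336419104/10390153255 1016671603/10390153255 1384926991/10390153255; 1016671603/10390153255 30343891391/10390153255 16201030407/10390153255; 1384926991/10390153255 16201030407/10390153255 40548080779/10390153255]

step 0: x̄ = F·x = [0, -2, 4]
step 0: P̄ = F·P·Fᵀ + Q = [11 0 11; 0 11 -10; 11 -10 32]
step 0: y = z − H·x̄ = [2, -7]
step 0: S = H·P̄·Hᵀ + R = [102 33; 33 67]
step 0: K = P̄·Hᵀ·S⁻¹ = [616/1915 11/1915; 231/1915 -714/1915; 55/383 213/383]
step 0: x' = x̄ + K·y = [231/383, 326/383, 151/383]
step 0: P' = (I − K·H)·P̄ = [616/1915 231/1915 55/383; 231/1915 6071/1915 643/383; 55/383 643/383 1495/383]
step 1: x̄ = F·x = [421/383, -613/383, 1185/383]
step 1: P̄ = F·P·Fᵀ + Q = [27806/1915 -5847/1915 35978/1915; -5847/1915 18699/1915 -24911/1915; 35978/1915 -24911/1915 88289/1915]
step 1: y = z − H·x̄ = [-2029/383, -2947/383]
step 1: S = H·P̄·Hᵀ + R = [255999/1915 25095/383; 25095/383 32894/383]
step 1: K = P̄·Hᵀ·S⁻¹ = [1474633/4588369 41825/4588369; 450304/4588369 -1560167/4588369; 617604/4588369 2686870/4588369]
step 1: x' = x̄ + K·y = [-3090301/4588369, 2275392/4588369, -9749627/4588369]
step 1: P' = (I − K·H)·P̄ = [1474633/4588369 450304/4588369 617604/4588369; 450304/4588369 13398335/4588369 7157667/4588369; 617604/4588369 7157667/4588369 17905147/4588369]
step 2: x̄ = F·x = [7641085/4588369, 15930229/4588369, -18038771/4588369]
step 2: P̄ = F·P·Fᵀ + Q = [62443495/4588369 -12549680/4588369 79514167/4588369; -12549680/4588369 44627571/4588369 -57964130/4588369; 79514167/4588369 -57964130/4588369 201986636/4588369]
step 2: y = z − H·x̄ = [-9158148/4588369, 24792262/4588369]
step 2: S = H·P̄·Hᵀ + R = [575756562/4588369 276191541/4588369; 276191541/4588369 380895943/4588369]
step 2: K = P̄·Hᵀ·S⁻¹ = [3336419104/10390153255 92063847/10390153255; 1016671603/10390153255 -3535715246/10390153255; 1384926991/10390153255 6086762593/10390153255]
step 2: x' = x̄ + K·y = [11141016613/10390153255, 14939581571/10390153255, -10723712203/10390153255]
step 2: P' = (I − K·H)·P̄ = [3336419104/10390153255 1016671603/10390153255 1384926991/10390153255; 1016671603/10390153255 30343891391/10390153255 16201030407/10390153255; 1384926991/10390153255 16201030407/10390153255 40548080779/10390153255]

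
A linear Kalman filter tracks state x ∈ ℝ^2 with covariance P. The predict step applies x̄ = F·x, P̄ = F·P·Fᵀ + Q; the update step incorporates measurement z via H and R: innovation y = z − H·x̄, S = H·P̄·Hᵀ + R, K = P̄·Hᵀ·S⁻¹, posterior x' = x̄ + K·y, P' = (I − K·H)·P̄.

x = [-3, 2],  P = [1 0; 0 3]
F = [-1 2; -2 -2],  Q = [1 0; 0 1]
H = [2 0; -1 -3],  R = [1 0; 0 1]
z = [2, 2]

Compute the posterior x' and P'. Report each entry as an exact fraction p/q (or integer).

x̄ = F·x = [7, 2]
P̄ = F·P·Fᵀ + Q = [14 -10; -10 17]
y = z − H·x̄ = [-12, 15]
S = H·P̄·Hᵀ + R = [57 32; 32 108]
K = P̄·Hᵀ·S⁻¹ = [628/1283 4/1283; -212/1283 -1697/5132]
x' = x̄ + K·y = [1505/1283, -5015/5132]
P' = (I − K·H)·P̄ = [314/1283 -106/1283; -106/1283 707/5132]

x' = [1505/1283, -5015/5132]
P' = [314/1283 -106/1283; -106/1283 707/5132]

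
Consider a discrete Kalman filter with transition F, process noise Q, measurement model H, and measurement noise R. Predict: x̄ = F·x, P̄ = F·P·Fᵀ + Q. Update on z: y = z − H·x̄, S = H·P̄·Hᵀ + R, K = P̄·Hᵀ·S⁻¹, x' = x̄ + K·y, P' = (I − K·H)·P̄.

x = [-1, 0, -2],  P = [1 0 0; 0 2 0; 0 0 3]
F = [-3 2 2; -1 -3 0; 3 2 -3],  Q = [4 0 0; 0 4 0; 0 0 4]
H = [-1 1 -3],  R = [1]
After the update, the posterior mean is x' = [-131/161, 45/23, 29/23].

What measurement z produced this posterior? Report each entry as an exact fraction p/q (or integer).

z = [-1]

x̄ = F·x = [-1, 1, 3]
P̄ = F·P·Fᵀ + Q = [33 -9 -19; -9 23 -15; -19 -15 48]
S = H·P̄·Hᵀ + R = [483]
K = P̄·Hᵀ·S⁻¹ = [5/161; 11/69; -20/69]
x' − x̄ = [30/161, 22/23, -40/23] = K·y
y = (KᵀK)⁻¹·Kᵀ·(x' − x̄) = [6]
z = y + H·x̄ = [6] + [-7] = [-1]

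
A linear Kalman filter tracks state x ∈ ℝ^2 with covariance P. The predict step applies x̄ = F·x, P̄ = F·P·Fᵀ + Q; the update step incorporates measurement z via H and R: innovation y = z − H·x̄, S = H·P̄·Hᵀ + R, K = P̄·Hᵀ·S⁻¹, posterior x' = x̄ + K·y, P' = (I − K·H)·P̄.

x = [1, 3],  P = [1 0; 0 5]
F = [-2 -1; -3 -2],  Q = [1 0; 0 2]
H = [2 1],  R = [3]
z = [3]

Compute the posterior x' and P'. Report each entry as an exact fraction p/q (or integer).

x̄ = F·x = [-5, -9]
P̄ = F·P·Fᵀ + Q = [10 16; 16 31]
y = z − H·x̄ = [22]
S = H·P̄·Hᵀ + R = [138]
K = P̄·Hᵀ·S⁻¹ = [6/23; 21/46]
x' = x̄ + K·y = [17/23, 24/23]
P' = (I − K·H)·P̄ = [14/23 -10/23; -10/23 103/46]

x' = [17/23, 24/23]
P' = [14/23 -10/23; -10/23 103/46]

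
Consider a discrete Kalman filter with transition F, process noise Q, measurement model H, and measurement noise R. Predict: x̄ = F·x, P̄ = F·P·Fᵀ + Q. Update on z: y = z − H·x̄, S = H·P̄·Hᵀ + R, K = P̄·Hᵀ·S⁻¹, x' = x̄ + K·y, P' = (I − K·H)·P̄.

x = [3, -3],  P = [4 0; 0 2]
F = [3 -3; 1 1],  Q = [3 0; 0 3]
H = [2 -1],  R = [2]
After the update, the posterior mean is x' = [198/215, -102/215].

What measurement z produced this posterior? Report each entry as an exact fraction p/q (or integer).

x̄ = F·x = [18, 0]
P̄ = F·P·Fᵀ + Q = [57 6; 6 9]
S = H·P̄·Hᵀ + R = [215]
K = P̄·Hᵀ·S⁻¹ = [108/215; 3/215]
x' − x̄ = [-3672/215, -102/215] = K·y
y = (KᵀK)⁻¹·Kᵀ·(x' − x̄) = [-34]
z = y + H·x̄ = [-34] + [36] = [2]

z = [2]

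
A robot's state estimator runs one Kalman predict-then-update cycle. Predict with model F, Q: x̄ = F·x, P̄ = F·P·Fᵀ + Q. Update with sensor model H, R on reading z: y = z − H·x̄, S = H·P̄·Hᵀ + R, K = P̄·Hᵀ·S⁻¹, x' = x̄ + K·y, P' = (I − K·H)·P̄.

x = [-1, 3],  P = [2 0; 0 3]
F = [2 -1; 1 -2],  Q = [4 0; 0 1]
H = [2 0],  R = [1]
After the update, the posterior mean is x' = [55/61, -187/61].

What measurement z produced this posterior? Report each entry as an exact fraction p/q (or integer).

x̄ = F·x = [-5, -7]
P̄ = F·P·Fᵀ + Q = [15 10; 10 15]
S = H·P̄·Hᵀ + R = [61]
K = P̄·Hᵀ·S⁻¹ = [30/61; 20/61]
x' − x̄ = [360/61, 240/61] = K·y
y = (KᵀK)⁻¹·Kᵀ·(x' − x̄) = [12]
z = y + H·x̄ = [12] + [-10] = [2]

z = [2]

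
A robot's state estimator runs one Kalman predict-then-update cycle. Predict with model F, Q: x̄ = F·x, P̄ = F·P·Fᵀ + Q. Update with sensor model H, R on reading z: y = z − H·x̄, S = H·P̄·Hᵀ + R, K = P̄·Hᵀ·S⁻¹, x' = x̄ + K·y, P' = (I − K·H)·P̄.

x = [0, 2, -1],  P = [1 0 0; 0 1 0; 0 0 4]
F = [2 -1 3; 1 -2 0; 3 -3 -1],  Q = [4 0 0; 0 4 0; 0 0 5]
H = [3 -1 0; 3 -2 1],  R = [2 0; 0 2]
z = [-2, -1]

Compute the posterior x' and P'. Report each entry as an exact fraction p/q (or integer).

x̄ = F·x = [-5, -4, -5]
P̄ = F·P·Fᵀ + Q = [45 4 -3; 4 9 9; -3 9 27]
y = z − H·x̄ = [9, 11]
S = H·P̄·Hᵀ + R = [392 369; 369 368]
K = P̄·Hᵀ·S⁻¹ = [2452/8095 269/8095; -3/8095 69/8095; -6624/8095 6642/8095]
x' = x̄ + K·y = [-15448/8095, -31648/8095, -27029/8095]
P' = (I − K·H)·P̄ = [9707/8095 24217/8095 19851/8095; 24217/8095 72657/8095 72801/8095; 19851/8095 72801/8095 99333/8095]

x' = [-15448/8095, -31648/8095, -27029/8095]
P' = [9707/8095 24217/8095 19851/8095; 24217/8095 72657/8095 72801/8095; 19851/8095 72801/8095 99333/8095]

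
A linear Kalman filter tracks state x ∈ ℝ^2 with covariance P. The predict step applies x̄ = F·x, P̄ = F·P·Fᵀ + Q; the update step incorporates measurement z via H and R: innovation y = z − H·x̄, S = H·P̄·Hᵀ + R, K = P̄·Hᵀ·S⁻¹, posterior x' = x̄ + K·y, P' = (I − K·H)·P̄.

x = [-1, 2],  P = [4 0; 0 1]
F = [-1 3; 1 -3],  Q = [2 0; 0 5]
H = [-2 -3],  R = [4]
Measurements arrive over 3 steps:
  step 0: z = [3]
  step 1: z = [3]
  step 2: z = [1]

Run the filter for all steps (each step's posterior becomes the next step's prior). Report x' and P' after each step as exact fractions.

step 0: x' = [227/35, -27/5], P' = [969/70 -47/5; -47/5 34/5]
step 1: x' = [-70105/13191, 11981/4397], P' = [623327/13191 -142482/4397; -142482/4397 99544/4397]
step 2: x' = [16676901/6627578, -6773392/3313789], P' = [394964015/6627578 -135536623/3313789; -135536623/3313789 94406786/3313789]

step 0: x̄ = F·x = [7, -7]
step 0: P̄ = F·P·Fᵀ + Q = [15 -13; -13 18]
step 0: y = z − H·x̄ = [-4]
step 0: S = H·P̄·Hᵀ + R = [70]
step 0: K = P̄·Hᵀ·S⁻¹ = [9/70; -2/5]
step 0: x' = x̄ + K·y = [227/35, -27/5]
step 0: P' = (I − K·H)·P̄ = [969/70 -47/5; -47/5 34/5]
step 1: x̄ = F·x = [-794/35, 794/35]
step 1: P̄ = F·P·Fᵀ + Q = [9341/70 -9201/70; -9201/70 9551/70]
step 1: y = z − H·x̄ = [899/35]
step 1: S = H·P̄·Hᵀ + R = [13191/70]
step 1: K = P̄·Hᵀ·S⁻¹ = [8921/13191; -3417/4397]
step 1: x' = x̄ + K·y = [-70105/13191, 11981/4397]
step 1: P' = (I − K·H)·P̄ = [623327/13191 -142482/4397; -142482/4397 99544/4397]
step 2: x̄ = F·x = [177934/13191, -177934/13191]
step 2: P̄ = F·P·Fᵀ + Q = [5902073/13191 -5875691/13191; -5875691/13191 5941646/13191]
step 2: y = z − H·x̄ = [-164743/13191]
step 2: S = H·P̄·Hᵀ + R = [6627578/13191]
step 2: K = P̄·Hᵀ·S⁻¹ = [5822927/6627578; -3036778/3313789]
step 2: x' = x̄ + K·y = [16676901/6627578, -6773392/3313789]
step 2: P' = (I − K·H)·P̄ = [394964015/6627578 -135536623/3313789; -135536623/3313789 94406786/3313789]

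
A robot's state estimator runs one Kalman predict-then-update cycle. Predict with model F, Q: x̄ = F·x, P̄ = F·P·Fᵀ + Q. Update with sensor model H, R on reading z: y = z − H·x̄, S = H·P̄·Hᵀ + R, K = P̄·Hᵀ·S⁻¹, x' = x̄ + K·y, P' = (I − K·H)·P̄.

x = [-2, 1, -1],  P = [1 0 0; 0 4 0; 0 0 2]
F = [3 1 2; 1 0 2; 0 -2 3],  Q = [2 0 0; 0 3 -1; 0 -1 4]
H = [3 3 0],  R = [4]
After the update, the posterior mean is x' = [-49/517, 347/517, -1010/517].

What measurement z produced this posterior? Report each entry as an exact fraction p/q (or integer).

x̄ = F·x = [-7, -4, -5]
P̄ = F·P·Fᵀ + Q = [23 11 4; 11 12 11; 4 11 38]
S = H·P̄·Hᵀ + R = [517]
K = P̄·Hᵀ·S⁻¹ = [102/517; 69/517; 45/517]
x' − x̄ = [3570/517, 2415/517, 1575/517] = K·y
y = (KᵀK)⁻¹·Kᵀ·(x' − x̄) = [35]
z = y + H·x̄ = [35] + [-33] = [2]

z = [2]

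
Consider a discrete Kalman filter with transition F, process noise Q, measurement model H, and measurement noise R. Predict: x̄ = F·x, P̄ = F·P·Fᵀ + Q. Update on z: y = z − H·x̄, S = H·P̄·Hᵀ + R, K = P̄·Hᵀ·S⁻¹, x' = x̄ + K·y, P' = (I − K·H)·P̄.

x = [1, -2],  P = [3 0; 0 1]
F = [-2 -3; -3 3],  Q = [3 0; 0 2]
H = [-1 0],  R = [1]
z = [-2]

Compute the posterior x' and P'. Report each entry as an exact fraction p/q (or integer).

x̄ = F·x = [4, -9]
P̄ = F·P·Fᵀ + Q = [24 9; 9 38]
y = z − H·x̄ = [2]
S = H·P̄·Hᵀ + R = [25]
K = P̄·Hᵀ·S⁻¹ = [-24/25; -9/25]
x' = x̄ + K·y = [52/25, -243/25]
P' = (I − K·H)·P̄ = [24/25 9/25; 9/25 869/25]

x' = [52/25, -243/25]
P' = [24/25 9/25; 9/25 869/25]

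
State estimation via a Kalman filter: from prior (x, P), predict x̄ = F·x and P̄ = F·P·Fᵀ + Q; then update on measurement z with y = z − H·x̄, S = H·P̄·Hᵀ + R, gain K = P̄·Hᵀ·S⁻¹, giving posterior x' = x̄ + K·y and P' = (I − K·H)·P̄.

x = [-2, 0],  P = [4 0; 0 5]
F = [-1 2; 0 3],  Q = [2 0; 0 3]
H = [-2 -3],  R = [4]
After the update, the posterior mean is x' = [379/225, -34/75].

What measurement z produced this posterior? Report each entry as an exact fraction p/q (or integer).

z = [-2]

x̄ = F·x = [2, 0]
P̄ = F·P·Fᵀ + Q = [26 30; 30 48]
S = H·P̄·Hᵀ + R = [900]
K = P̄·Hᵀ·S⁻¹ = [-71/450; -17/75]
x' − x̄ = [-71/225, -34/75] = K·y
y = (KᵀK)⁻¹·Kᵀ·(x' − x̄) = [2]
z = y + H·x̄ = [2] + [-4] = [-2]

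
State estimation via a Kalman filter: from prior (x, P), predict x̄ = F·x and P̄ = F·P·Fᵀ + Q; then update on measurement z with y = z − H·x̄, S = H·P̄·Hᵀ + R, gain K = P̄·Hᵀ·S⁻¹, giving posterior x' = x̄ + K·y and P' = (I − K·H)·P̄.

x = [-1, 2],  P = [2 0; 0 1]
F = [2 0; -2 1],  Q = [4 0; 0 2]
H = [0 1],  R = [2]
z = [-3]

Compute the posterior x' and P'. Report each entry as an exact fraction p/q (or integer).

x̄ = F·x = [-2, 4]
P̄ = F·P·Fᵀ + Q = [12 -8; -8 11]
y = z − H·x̄ = [-7]
S = H·P̄·Hᵀ + R = [13]
K = P̄·Hᵀ·S⁻¹ = [-8/13; 11/13]
x' = x̄ + K·y = [30/13, -25/13]
P' = (I − K·H)·P̄ = [92/13 -16/13; -16/13 22/13]

x' = [30/13, -25/13]
P' = [92/13 -16/13; -16/13 22/13]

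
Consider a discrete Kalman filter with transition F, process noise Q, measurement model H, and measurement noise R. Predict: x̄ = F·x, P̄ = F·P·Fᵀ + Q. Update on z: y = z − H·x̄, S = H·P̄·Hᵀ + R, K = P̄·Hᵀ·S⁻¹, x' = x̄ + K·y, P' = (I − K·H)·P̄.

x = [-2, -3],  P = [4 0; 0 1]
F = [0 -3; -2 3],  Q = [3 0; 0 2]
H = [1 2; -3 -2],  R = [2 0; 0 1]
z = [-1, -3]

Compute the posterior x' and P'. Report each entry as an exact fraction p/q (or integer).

x' = [999/419, -4049/2095]
P' = [294/419 -342/419; -342/419 4671/4190]

x̄ = F·x = [9, -5]
P̄ = F·P·Fᵀ + Q = [12 -9; -9 27]
y = z − H·x̄ = [0, 14]
S = H·P̄·Hᵀ + R = [86 -72; -72 109]
K = P̄·Hᵀ·S⁻¹ = [-195/419 -198/419; 2961/4190 459/2095]
x' = x̄ + K·y = [999/419, -4049/2095]
P' = (I − K·H)·P̄ = [294/419 -342/419; -342/419 4671/4190]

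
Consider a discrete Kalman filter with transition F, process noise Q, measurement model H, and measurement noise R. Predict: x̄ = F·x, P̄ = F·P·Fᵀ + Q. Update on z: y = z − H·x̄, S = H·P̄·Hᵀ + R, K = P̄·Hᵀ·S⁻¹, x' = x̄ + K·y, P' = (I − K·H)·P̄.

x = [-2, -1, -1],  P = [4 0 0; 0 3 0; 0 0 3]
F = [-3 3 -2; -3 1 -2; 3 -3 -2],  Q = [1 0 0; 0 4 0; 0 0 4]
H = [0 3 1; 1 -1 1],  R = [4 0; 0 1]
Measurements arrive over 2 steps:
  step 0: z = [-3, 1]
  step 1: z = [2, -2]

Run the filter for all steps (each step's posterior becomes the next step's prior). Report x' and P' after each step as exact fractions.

step 0: x̄ = F·x = [5, 7, -1]
step 0: P̄ = F·P·Fᵀ + Q = [76 57 -51; 57 55 -33; -51 -33 79]
step 0: y = z − H·x̄ = [-23, 4]
step 0: S = H·P̄·Hᵀ + R = [380 -32; -32 61]
step 0: K = P̄·Hᵀ·S⁻¹ = [1574/5539 -2080/5539; 1765/5539 -1889/5539; 183/5539 5635/5539]
step 0: x' = x̄ + K·y = [-16827/5539, -9378/5539, 12792/5539]
step 0: P' = (I − K·H)·P̄ = [165524/5539 43475/5539 -124129/5539; 43475/5539 13106/5539 -32258/5539; -124129/5539 -32258/5539 97506/5539]
step 1: x̄ = F·x = [-3237/5539, 15519/5539, -47931/5539]
step 1: P̄ = F·P·Fᵀ + Q = [118231/5539 165874/5539 -435096/5539; 165874/5539 293636/5539 -746342/5539; -435096/5539 -746342/5539 2339752/5539]
step 1: y = z − H·x̄ = [12452/5539, 55609/5539]
step 1: S = H·P̄·Hᵀ + R = [526580/5539 28686/5539; 28686/5539 3047902/5539]
step 1: K = P̄·Hᵀ·S⁻¹ = [18452877/144804238 -11554176/72402119; 19643371/72402119 -20948991/72402119; 10424104/72402119 62875659/72402119]
step 1: x' = x̄ + K·y = [-137568915/72402119, 36695306/72402119, 28154450/72402119]
step 1: P' = (I − K·H)·P̄ = [434307866/72402119 120691949/72402119 -325170093/72402119; 120691949/72402119 55053606/72402119 -86587334/72402119; -325170093/72402119 -86587334/72402119 301458418/72402119]

step 0: x' = [-16827/5539, -9378/5539, 12792/5539], P' = [165524/5539 43475/5539 -124129/5539; 43475/5539 13106/5539 -32258/5539; -124129/5539 -32258/5539 97506/5539]
step 1: x' = [-137568915/72402119, 36695306/72402119, 28154450/72402119], P' = [434307866/72402119 120691949/72402119 -325170093/72402119; 120691949/72402119 55053606/72402119 -86587334/72402119; -325170093/72402119 -86587334/72402119 301458418/72402119]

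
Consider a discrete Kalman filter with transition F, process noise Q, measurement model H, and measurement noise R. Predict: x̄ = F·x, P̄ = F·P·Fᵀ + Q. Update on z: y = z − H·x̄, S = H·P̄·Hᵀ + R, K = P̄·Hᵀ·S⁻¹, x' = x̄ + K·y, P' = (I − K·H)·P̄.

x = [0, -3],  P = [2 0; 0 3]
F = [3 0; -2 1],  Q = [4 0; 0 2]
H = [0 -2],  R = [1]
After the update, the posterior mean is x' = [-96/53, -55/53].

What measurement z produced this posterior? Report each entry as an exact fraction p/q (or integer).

z = [2]

x̄ = F·x = [0, -3]
P̄ = F·P·Fᵀ + Q = [22 -12; -12 13]
S = H·P̄·Hᵀ + R = [53]
K = P̄·Hᵀ·S⁻¹ = [24/53; -26/53]
x' − x̄ = [-96/53, 104/53] = K·y
y = (KᵀK)⁻¹·Kᵀ·(x' − x̄) = [-4]
z = y + H·x̄ = [-4] + [6] = [2]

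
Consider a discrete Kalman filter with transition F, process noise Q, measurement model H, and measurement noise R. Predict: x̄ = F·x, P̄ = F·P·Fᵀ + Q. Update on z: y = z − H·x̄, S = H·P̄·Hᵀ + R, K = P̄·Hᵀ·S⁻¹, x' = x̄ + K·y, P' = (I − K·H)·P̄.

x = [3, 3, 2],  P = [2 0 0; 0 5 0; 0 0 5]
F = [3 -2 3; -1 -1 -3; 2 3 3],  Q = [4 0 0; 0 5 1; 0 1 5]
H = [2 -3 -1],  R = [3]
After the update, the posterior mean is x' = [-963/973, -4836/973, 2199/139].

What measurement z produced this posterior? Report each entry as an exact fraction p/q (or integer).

x̄ = F·x = [9, -12, 21]
P̄ = F·P·Fᵀ + Q = [87 -41 27; -41 57 -63; 27 -63 103]
S = H·P̄·Hᵀ + R = [973]
K = P̄·Hᵀ·S⁻¹ = [270/973; -190/973; 20/139]
x' − x̄ = [-9720/973, 6840/973, -720/139] = K·y
y = (KᵀK)⁻¹·Kᵀ·(x' − x̄) = [-36]
z = y + H·x̄ = [-36] + [33] = [-3]

z = [-3]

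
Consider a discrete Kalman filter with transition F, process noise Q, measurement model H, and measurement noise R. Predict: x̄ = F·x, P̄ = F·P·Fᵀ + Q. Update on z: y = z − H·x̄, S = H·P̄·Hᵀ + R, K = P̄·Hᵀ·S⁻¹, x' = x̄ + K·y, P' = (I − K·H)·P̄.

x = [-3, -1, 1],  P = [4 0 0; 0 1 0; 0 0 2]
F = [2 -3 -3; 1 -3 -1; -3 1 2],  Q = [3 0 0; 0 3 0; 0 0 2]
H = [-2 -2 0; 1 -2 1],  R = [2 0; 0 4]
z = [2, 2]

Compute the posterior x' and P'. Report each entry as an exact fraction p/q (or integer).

x' = [-14802/6493, 8143/6493, 44202/6493]
P' = [12631/6493 -10225/6493 -28365/6493; -10225/6493 11028/6493 27281/6493; -28365/6493 27281/6493 90647/6493]

x̄ = F·x = [-6, -1, 10]
P̄ = F·P·Fᵀ + Q = [46 23 -39; 23 18 -19; -39 -19 47]
y = z − H·x̄ = [-12, -4]
S = H·P̄·Hᵀ + R = [442 142; 142 75]
K = P̄·Hᵀ·S⁻¹ = [-2406/6493 1179/6493; -803/6493 -1250/6493; 1084/6493 1930/6493]
x' = x̄ + K·y = [-14802/6493, 8143/6493, 44202/6493]
P' = (I − K·H)·P̄ = [12631/6493 -10225/6493 -28365/6493; -10225/6493 11028/6493 27281/6493; -28365/6493 27281/6493 90647/6493]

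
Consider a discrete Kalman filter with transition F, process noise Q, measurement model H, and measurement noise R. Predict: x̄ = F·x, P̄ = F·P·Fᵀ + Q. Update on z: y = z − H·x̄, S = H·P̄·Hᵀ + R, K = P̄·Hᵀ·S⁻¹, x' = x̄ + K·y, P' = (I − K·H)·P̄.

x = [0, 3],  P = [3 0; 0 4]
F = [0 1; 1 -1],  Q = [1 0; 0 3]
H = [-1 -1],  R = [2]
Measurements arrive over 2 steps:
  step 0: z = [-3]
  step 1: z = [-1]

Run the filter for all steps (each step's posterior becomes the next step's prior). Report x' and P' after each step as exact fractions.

step 0: x̄ = F·x = [3, -3]
step 0: P̄ = F·P·Fᵀ + Q = [5 -4; -4 10]
step 0: y = z − H·x̄ = [-3]
step 0: S = H·P̄·Hᵀ + R = [9]
step 0: K = P̄·Hᵀ·S⁻¹ = [-1/9; -2/3]
step 0: x' = x̄ + K·y = [10/3, -1]
step 0: P' = (I − K·H)·P̄ = [44/9 -14/3; -14/3 6]
step 1: x̄ = F·x = [-1, 13/3]
step 1: P̄ = F·P·Fᵀ + Q = [7 -32/3; -32/3 209/9]
step 1: y = z − H·x̄ = [7/3]
step 1: S = H·P̄·Hᵀ + R = [98/9]
step 1: K = P̄·Hᵀ·S⁻¹ = [33/98; -113/98]
step 1: x' = x̄ + K·y = [-3/14, 23/14]
step 1: P' = (I − K·H)·P̄ = [565/98 -631/98; -631/98 857/98]

step 0: x' = [10/3, -1], P' = [44/9 -14/3; -14/3 6]
step 1: x' = [-3/14, 23/14], P' = [565/98 -631/98; -631/98 857/98]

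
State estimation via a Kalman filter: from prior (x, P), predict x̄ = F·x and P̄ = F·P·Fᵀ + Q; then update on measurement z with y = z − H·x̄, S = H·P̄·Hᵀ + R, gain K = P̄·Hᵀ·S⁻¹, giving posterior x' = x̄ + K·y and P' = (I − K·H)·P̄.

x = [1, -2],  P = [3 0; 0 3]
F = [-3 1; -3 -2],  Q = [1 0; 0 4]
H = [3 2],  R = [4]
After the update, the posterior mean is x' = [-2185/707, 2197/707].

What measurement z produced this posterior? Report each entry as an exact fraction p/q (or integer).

x̄ = F·x = [-5, 1]
P̄ = F·P·Fᵀ + Q = [31 21; 21 43]
S = H·P̄·Hᵀ + R = [707]
K = P̄·Hᵀ·S⁻¹ = [135/707; 149/707]
x' − x̄ = [1350/707, 1490/707] = K·y
y = (KᵀK)⁻¹·Kᵀ·(x' − x̄) = [10]
z = y + H·x̄ = [10] + [-13] = [-3]

z = [-3]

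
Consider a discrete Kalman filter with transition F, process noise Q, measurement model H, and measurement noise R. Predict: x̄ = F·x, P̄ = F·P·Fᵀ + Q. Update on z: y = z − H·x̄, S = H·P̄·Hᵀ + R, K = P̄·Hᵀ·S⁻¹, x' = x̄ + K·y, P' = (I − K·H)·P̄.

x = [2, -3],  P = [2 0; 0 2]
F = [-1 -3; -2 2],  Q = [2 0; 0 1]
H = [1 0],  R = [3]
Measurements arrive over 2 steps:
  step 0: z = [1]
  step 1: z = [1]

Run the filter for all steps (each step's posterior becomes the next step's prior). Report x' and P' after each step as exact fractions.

step 0: x' = [43/25, -202/25], P' = [66/25 -24/25; -24/25 361/25]
step 1: x' = [2455/1648, -4691/824], P' = [9663/3296 -3195/1648; -3195/1648 18079/824]

step 0: x̄ = F·x = [7, -10]
step 0: P̄ = F·P·Fᵀ + Q = [22 -8; -8 17]
step 0: y = z − H·x̄ = [-6]
step 0: S = H·P̄·Hᵀ + R = [25]
step 0: K = P̄·Hᵀ·S⁻¹ = [22/25; -8/25]
step 0: x' = x̄ + K·y = [43/25, -202/25]
step 0: P' = (I − K·H)·P̄ = [66/25 -24/25; -24/25 361/25]
step 1: x̄ = F·x = [563/25, -98/5]
step 1: P̄ = F·P·Fᵀ + Q = [3221/25 -426/5; -426/5 77]
step 1: y = z − H·x̄ = [-538/25]
step 1: S = H·P̄·Hᵀ + R = [3296/25]
step 1: K = P̄·Hᵀ·S⁻¹ = [3221/3296; -1065/1648]
step 1: x' = x̄ + K·y = [2455/1648, -4691/824]
step 1: P' = (I − K·H)·P̄ = [9663/3296 -3195/1648; -3195/1648 18079/824]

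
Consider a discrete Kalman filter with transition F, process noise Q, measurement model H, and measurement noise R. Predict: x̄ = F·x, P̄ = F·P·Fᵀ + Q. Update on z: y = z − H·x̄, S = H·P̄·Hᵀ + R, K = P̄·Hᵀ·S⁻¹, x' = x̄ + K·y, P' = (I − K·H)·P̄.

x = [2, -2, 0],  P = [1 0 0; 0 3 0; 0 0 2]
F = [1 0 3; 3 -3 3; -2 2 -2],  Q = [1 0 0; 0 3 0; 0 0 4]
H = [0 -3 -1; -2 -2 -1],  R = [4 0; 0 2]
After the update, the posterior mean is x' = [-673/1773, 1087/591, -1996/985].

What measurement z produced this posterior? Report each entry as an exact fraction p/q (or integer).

z = [-3, -1]

x̄ = F·x = [2, 12, -8]
P̄ = F·P·Fᵀ + Q = [20 21 -14; 21 57 -36; -14 -36 28]
S = H·P̄·Hᵀ + R = [329 288; 288 306]
K = P̄·Hᵀ·S⁻¹ = [51/197 -826/1773; -75/197 -20/591; 208/985 36/985]
x' − x̄ = [-4219/1773, -6005/591, 5884/985] = K·y
y = (KᵀK)⁻¹·Kᵀ·(x' − x̄) = [25, 19]
z = y + H·x̄ = [25, 19] + [-28, -20] = [-3, -1]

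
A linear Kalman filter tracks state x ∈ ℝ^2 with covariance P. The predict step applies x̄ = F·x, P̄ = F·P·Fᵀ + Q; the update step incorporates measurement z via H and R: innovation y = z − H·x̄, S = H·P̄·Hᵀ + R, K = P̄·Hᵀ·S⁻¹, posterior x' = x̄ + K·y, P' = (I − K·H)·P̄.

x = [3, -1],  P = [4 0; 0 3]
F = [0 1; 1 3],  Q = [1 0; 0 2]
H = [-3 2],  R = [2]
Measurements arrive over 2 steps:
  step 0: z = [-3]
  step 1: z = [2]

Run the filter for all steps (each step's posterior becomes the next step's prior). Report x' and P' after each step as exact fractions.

step 0: x̄ = F·x = [-1, 0]
step 0: P̄ = F·P·Fᵀ + Q = [4 9; 9 33]
step 0: y = z − H·x̄ = [-6]
step 0: S = H·P̄·Hᵀ + R = [62]
step 0: K = P̄·Hᵀ·S⁻¹ = [3/31; 39/62]
step 0: x' = x̄ + K·y = [-49/31, -117/31]
step 0: P' = (I − K·H)·P̄ = [106/31 162/31; 162/31 525/62]
step 1: x̄ = F·x = [-117/31, -400/31]
step 1: P̄ = F·P·Fᵀ + Q = [587/62 1899/62; 1899/62 7005/62]
step 1: y = z − H·x̄ = [511/31]
step 1: S = H·P̄·Hᵀ + R = [10639/62]
step 1: K = P̄·Hᵀ·S⁻¹ = [2037/10639; 8313/10639]
step 1: x' = x̄ + K·y = [-6576/10639, -247/10639]
step 1: P' = (I − K·H)·P̄ = [33802/10639 52740/10639; 52740/10639 87423/10639]

step 0: x' = [-49/31, -117/31], P' = [106/31 162/31; 162/31 525/62]
step 1: x' = [-6576/10639, -247/10639], P' = [33802/10639 52740/10639; 52740/10639 87423/10639]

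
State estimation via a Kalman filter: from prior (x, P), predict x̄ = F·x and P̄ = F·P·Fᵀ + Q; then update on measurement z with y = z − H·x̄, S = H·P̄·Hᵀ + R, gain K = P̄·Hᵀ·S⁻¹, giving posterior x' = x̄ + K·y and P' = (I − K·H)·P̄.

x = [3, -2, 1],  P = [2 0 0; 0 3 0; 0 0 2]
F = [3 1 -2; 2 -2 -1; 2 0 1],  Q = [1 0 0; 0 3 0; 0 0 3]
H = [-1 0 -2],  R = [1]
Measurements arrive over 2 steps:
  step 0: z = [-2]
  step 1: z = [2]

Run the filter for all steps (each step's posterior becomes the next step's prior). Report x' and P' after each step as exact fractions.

step 0: x' = [-9/5, 661/115, 227/115], P' = [58/5 6/5 -28/5; 6/5 2391/115 -58/115; -28/5 -58/115 339/115]
step 1: x' = [-57582/71299, -1135507/71299, -42787/71299], P' = [646288/71299 -1232894/71299 -302628/71299; -1232894/71299 7975304/71299 624849/71299; -302628/71299 624849/71299 158852/71299]

step 0: x̄ = F·x = [5, 9, 7]
step 0: P̄ = F·P·Fᵀ + Q = [30 10 8; 10 25 6; 8 6 13]
step 0: y = z − H·x̄ = [17]
step 0: S = H·P̄·Hᵀ + R = [115]
step 0: K = P̄·Hᵀ·S⁻¹ = [-2/5; -22/115; -34/115]
step 0: x' = x̄ + K·y = [-9/5, 661/115, 227/115]
step 0: P' = (I − K·H)·P̄ = [58/5 6/5 -28/5; 6/5 2391/115 -58/115; -28/5 -58/115 339/115]
step 1: x̄ = F·x = [-18/5, -1963/115, -187/115]
step 1: P̄ = F·P·Fᵀ + Q = [1072/5 334/5 356/5; 334/5 16824/115 4561/115; 356/5 4561/115 3444/115]
step 1: y = z − H·x̄ = [-558/115]
step 1: S = H·P̄·Hᵀ + R = [71299/115]
step 1: K = P̄·Hᵀ·S⁻¹ = [-41032/71299; -16804/71299; -15076/71299]
step 1: x' = x̄ + K·y = [-57582/71299, -1135507/71299, -42787/71299]
step 1: P' = (I − K·H)·P̄ = [646288/71299 -1232894/71299 -302628/71299; -1232894/71299 7975304/71299 624849/71299; -302628/71299 624849/71299 158852/71299]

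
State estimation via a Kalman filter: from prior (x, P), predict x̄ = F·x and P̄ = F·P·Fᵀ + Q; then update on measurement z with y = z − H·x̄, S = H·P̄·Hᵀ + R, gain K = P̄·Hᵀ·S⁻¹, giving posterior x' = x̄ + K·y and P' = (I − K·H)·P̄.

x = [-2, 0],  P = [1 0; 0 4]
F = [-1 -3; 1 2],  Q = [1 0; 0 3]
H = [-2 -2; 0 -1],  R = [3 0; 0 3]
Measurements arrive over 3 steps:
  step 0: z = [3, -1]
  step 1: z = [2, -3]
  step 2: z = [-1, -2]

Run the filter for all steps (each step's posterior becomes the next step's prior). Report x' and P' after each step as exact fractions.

step 0: x̄ = F·x = [2, -2]
step 0: P̄ = F·P·Fᵀ + Q = [38 -25; -25 20]
step 0: y = z − H·x̄ = [3, -3]
step 0: S = H·P̄·Hᵀ + R = [35 -10; -10 23]
step 0: K = P̄·Hᵀ·S⁻¹ = [-116/235 41/47; 2/47 -40/47]
step 0: x' = x̄ + K·y = [-493/235, 32/47]
step 0: P' = (I − K·H)·P̄ = [789/235 -123/47; -123/47 120/47]
step 1: x̄ = F·x = [13/235, -173/235]
step 1: P̄ = F·P·Fᵀ + Q = [2734/235 -1314/235; -1314/235 1434/235]
step 1: y = z − H·x̄ = [30/47, -878/235]
step 1: S = H·P̄·Hᵀ + R = [1373/47 48/47; 48/47 2139/235]
step 1: K = P̄·Hᵀ·S⁻¹ = [-9064/20747 13762/20747; -240/20747 -13882/20747]
step 1: x' = x̄ + K·y = [-56055/20747, 36439/20747]
step 1: P' = (I − K·H)·P̄ = [54882/20747 -41286/20747; -41286/20747 41646/20747]
step 2: x̄ = F·x = [-53262/20747, 16823/20747]
step 2: P̄ = F·P·Fᵀ + Q = [202727/20747 -98328/20747; -98328/20747 118563/20747]
step 2: y = z − H·x̄ = [-93625/20747, -24671/20747]
step 2: S = H·P̄·Hᵀ + R = [560777/20747 40470/20747; 40470/20747 180804/20747]
step 2: K = P̄·Hᵀ·S⁻¹ = [-4411/10544 255419/400672; -1065/42176 -1041911/1602688]
step 2: x' = x̄ + K·y = [-575929/400672, 2721165/1602688]
step 2: P' = (I − K·H)·P̄ = [254421/100168 -766257/400672; -766257/400672 3125733/1602688]

step 0: x' = [-493/235, 32/47], P' = [789/235 -123/47; -123/47 120/47]
step 1: x' = [-56055/20747, 36439/20747], P' = [54882/20747 -41286/20747; -41286/20747 41646/20747]
step 2: x' = [-575929/400672, 2721165/1602688], P' = [254421/100168 -766257/400672; -766257/400672 3125733/1602688]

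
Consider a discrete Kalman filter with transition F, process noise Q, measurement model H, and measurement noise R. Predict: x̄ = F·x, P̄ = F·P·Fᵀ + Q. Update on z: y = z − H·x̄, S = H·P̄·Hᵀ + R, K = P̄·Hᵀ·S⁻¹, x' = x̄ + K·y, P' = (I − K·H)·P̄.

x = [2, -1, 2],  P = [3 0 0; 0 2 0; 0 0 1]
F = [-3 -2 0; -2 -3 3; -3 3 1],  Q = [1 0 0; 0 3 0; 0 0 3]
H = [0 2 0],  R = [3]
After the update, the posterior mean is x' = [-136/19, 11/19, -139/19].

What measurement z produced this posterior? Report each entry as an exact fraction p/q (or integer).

x̄ = F·x = [-4, 5, -7]
P̄ = F·P·Fᵀ + Q = [36 30 15; 30 42 3; 15 3 49]
S = H·P̄·Hᵀ + R = [171]
K = P̄·Hᵀ·S⁻¹ = [20/57; 28/57; 2/57]
x' − x̄ = [-60/19, -84/19, -6/19] = K·y
y = (KᵀK)⁻¹·Kᵀ·(x' − x̄) = [-9]
z = y + H·x̄ = [-9] + [10] = [1]

z = [1]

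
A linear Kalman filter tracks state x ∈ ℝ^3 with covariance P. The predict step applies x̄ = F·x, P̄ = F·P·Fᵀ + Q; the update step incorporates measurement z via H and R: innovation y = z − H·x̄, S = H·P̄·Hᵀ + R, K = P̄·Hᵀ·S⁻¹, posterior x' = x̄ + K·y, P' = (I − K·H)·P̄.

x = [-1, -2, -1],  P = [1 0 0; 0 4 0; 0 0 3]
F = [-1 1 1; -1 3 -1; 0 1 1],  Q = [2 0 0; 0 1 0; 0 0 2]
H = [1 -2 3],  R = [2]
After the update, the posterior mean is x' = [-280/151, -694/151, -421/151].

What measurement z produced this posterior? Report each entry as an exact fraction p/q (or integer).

x̄ = F·x = [-2, -4, -3]
P̄ = F·P·Fᵀ + Q = [10 10 7; 10 41 9; 7 9 9]
S = H·P̄·Hᵀ + R = [151]
K = P̄·Hᵀ·S⁻¹ = [11/151; -45/151; 16/151]
x' − x̄ = [22/151, -90/151, 32/151] = K·y
y = (KᵀK)⁻¹·Kᵀ·(x' − x̄) = [2]
z = y + H·x̄ = [2] + [-3] = [-1]

z = [-1]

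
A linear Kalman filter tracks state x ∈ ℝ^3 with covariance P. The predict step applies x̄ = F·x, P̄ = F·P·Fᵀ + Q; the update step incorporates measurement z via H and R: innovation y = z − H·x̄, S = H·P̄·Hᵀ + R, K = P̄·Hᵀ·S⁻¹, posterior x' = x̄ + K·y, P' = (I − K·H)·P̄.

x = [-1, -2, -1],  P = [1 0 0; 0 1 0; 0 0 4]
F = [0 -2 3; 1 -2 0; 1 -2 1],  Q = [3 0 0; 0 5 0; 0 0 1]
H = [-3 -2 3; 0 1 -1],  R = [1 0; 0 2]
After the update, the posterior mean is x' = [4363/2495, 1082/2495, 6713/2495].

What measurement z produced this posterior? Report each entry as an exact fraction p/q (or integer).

x̄ = F·x = [1, 3, 2]
P̄ = F·P·Fᵀ + Q = [43 4 16; 4 10 5; 16 5 10]
S = H·P̄·Hᵀ + R = [218 11; 11 12]
K = P̄·Hᵀ·S⁻¹ = [-936/2495 -1637/2495; -259/2495 1277/2495; -281/2495 -782/2495]
x' − x̄ = [1868/2495, -6403/2495, 1723/2495] = K·y
y = (KᵀK)⁻¹·Kᵀ·(x' − x̄) = [5, -4]
z = y + H·x̄ = [5, -4] + [-3, 1] = [2, -3]

z = [2, -3]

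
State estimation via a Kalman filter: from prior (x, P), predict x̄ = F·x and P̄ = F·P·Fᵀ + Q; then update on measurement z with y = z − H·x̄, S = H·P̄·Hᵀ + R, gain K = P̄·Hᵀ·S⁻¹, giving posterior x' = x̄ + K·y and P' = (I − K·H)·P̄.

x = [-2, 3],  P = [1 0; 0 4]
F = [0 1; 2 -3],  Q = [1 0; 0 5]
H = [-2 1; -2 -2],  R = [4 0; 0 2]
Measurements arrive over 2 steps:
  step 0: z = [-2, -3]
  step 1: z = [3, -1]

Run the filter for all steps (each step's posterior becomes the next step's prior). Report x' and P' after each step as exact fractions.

step 0: x' = [1658/1783, 470/1783], P' = [749/1783 -534/1783; -534/1783 1152/1783]
step 1: x' = [-486201/889621, 1052885/889621], P' = [333427/889621 -232554/889621; -232554/889621 543664/889621]

step 0: x̄ = F·x = [3, -13]
step 0: P̄ = F·P·Fᵀ + Q = [5 -12; -12 45]
step 0: y = z − H·x̄ = [17, -23]
step 0: S = H·P̄·Hᵀ + R = [117 -94; -94 106]
step 0: K = P̄·Hᵀ·S⁻¹ = [-508/1783 -215/1783; 555/1783 -618/1783]
step 0: x' = x̄ + K·y = [1658/1783, 470/1783]
step 0: P' = (I − K·H)·P̄ = [749/1783 -534/1783; -534/1783 1152/1783]
step 1: x̄ = F·x = [470/1783, 1906/1783]
step 1: P̄ = F·P·Fᵀ + Q = [2935/1783 -4524/1783; -4524/1783 28687/1783]
step 1: y = z − H·x̄ = [4383/1783, 2969/1783]
step 1: S = H·P̄·Hᵀ + R = [65655/1783 -54682/1783; -54682/1783 93862/1783]
step 1: K = P̄·Hᵀ·S⁻¹ = [-224852/889621 -100873/889621; 252193/889621 -311110/889621]
step 1: x' = x̄ + K·y = [-486201/889621, 1052885/889621]
step 1: P' = (I − K·H)·P̄ = [333427/889621 -232554/889621; -232554/889621 543664/889621]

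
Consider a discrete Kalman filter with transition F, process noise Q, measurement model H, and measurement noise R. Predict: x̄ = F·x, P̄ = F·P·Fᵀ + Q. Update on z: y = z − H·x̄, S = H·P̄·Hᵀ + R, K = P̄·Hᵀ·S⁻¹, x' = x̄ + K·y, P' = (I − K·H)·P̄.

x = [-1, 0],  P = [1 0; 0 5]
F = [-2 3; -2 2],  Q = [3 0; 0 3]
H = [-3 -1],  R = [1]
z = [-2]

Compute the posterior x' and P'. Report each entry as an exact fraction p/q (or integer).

x̄ = F·x = [2, 2]
P̄ = F·P·Fᵀ + Q = [52 34; 34 27]
y = z − H·x̄ = [6]
S = H·P̄·Hᵀ + R = [700]
K = P̄·Hᵀ·S⁻¹ = [-19/70; -129/700]
x' = x̄ + K·y = [13/35, 313/350]
P' = (I − K·H)·P̄ = [3/7 -71/70; -71/70 2259/700]

x' = [13/35, 313/350]
P' = [3/7 -71/70; -71/70 2259/700]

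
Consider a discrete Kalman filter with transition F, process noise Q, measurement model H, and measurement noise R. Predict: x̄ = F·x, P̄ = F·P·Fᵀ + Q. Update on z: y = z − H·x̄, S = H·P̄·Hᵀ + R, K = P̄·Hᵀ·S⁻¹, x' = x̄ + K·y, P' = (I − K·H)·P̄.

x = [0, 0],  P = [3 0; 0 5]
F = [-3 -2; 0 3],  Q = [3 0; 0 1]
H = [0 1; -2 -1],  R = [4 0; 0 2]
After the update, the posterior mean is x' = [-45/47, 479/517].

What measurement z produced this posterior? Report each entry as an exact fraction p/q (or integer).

z = [1, 1]

x̄ = F·x = [0, 0]
P̄ = F·P·Fᵀ + Q = [50 -30; -30 46]
S = H·P̄·Hᵀ + R = [50 14; 14 128]
K = P̄·Hᵀ·S⁻¹ = [-65/141 -70/141; 1423/1551 14/1551]
x' − x̄ = [-45/47, 479/517] = K·y
y = (KᵀK)⁻¹·Kᵀ·(x' − x̄) = [1, 1]
z = y + H·x̄ = [1, 1] + [0, 0] = [1, 1]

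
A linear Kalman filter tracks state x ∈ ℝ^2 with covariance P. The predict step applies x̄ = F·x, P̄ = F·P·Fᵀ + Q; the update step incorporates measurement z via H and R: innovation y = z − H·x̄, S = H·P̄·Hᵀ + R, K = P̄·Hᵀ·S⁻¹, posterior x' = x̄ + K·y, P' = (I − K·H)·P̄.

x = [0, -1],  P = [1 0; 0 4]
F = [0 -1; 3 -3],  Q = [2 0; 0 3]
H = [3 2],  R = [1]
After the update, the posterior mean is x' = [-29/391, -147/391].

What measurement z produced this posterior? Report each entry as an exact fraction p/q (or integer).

z = [-1]

x̄ = F·x = [1, 3]
P̄ = F·P·Fᵀ + Q = [6 12; 12 48]
S = H·P̄·Hᵀ + R = [391]
K = P̄·Hᵀ·S⁻¹ = [42/391; 132/391]
x' − x̄ = [-420/391, -1320/391] = K·y
y = (KᵀK)⁻¹·Kᵀ·(x' − x̄) = [-10]
z = y + H·x̄ = [-10] + [9] = [-1]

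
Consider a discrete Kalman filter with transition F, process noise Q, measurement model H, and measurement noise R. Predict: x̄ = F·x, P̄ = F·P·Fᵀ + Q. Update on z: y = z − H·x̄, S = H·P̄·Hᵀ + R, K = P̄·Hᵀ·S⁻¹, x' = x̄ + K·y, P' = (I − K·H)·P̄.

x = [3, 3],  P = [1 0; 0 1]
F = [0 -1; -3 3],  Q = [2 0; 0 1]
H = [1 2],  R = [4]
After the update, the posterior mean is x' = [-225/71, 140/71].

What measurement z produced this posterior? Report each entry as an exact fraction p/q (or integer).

x̄ = F·x = [-3, 0]
P̄ = F·P·Fᵀ + Q = [3 -3; -3 19]
S = H·P̄·Hᵀ + R = [71]
K = P̄·Hᵀ·S⁻¹ = [-3/71; 35/71]
x' − x̄ = [-12/71, 140/71] = K·y
y = (KᵀK)⁻¹·Kᵀ·(x' − x̄) = [4]
z = y + H·x̄ = [4] + [-3] = [1]

z = [1]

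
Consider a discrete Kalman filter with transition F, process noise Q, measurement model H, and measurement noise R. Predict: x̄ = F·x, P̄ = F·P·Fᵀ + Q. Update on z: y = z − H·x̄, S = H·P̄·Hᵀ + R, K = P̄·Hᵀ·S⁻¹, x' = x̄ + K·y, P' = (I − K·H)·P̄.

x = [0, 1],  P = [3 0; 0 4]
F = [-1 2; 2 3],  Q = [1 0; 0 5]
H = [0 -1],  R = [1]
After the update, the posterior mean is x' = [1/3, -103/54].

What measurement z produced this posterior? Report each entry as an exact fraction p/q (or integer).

x̄ = F·x = [2, 3]
P̄ = F·P·Fᵀ + Q = [20 18; 18 53]
S = H·P̄·Hᵀ + R = [54]
K = P̄·Hᵀ·S⁻¹ = [-1/3; -53/54]
x' − x̄ = [-5/3, -265/54] = K·y
y = (KᵀK)⁻¹·Kᵀ·(x' − x̄) = [5]
z = y + H·x̄ = [5] + [-3] = [2]

z = [2]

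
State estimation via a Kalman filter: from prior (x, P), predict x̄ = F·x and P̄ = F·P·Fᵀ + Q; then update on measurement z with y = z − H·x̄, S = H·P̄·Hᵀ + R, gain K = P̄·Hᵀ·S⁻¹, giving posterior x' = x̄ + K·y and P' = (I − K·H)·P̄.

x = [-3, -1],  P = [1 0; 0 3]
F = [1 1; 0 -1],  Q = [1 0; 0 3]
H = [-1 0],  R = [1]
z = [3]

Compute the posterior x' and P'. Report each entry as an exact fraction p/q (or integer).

x' = [-19/6, 1/2]
P' = [5/6 -1/2; -1/2 9/2]

x̄ = F·x = [-4, 1]
P̄ = F·P·Fᵀ + Q = [5 -3; -3 6]
y = z − H·x̄ = [-1]
S = H·P̄·Hᵀ + R = [6]
K = P̄·Hᵀ·S⁻¹ = [-5/6; 1/2]
x' = x̄ + K·y = [-19/6, 1/2]
P' = (I − K·H)·P̄ = [5/6 -1/2; -1/2 9/2]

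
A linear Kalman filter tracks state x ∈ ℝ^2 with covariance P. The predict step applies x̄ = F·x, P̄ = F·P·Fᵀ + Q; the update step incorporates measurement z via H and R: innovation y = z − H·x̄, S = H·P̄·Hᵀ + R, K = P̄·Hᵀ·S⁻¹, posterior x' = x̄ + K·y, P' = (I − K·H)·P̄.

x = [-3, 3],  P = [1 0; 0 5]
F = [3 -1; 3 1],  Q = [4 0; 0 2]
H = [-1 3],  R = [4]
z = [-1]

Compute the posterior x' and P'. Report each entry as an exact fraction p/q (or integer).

x' = [-867/71, -316/71]
P' = [1260/71 416/71; 416/71 168/71]

x̄ = F·x = [-12, -6]
P̄ = F·P·Fᵀ + Q = [18 4; 4 16]
y = z − H·x̄ = [5]
S = H·P̄·Hᵀ + R = [142]
K = P̄·Hᵀ·S⁻¹ = [-3/71; 22/71]
x' = x̄ + K·y = [-867/71, -316/71]
P' = (I − K·H)·P̄ = [1260/71 416/71; 416/71 168/71]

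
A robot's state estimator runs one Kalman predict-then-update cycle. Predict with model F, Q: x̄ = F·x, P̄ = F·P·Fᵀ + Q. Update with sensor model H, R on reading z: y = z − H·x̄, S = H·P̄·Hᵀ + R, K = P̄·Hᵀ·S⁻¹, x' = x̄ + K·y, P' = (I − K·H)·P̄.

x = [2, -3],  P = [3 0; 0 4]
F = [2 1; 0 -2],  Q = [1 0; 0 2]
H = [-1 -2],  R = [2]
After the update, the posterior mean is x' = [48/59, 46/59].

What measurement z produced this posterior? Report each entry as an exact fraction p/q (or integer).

z = [-2]

x̄ = F·x = [1, 6]
P̄ = F·P·Fᵀ + Q = [17 -8; -8 18]
S = H·P̄·Hᵀ + R = [59]
K = P̄·Hᵀ·S⁻¹ = [-1/59; -28/59]
x' − x̄ = [-11/59, -308/59] = K·y
y = (KᵀK)⁻¹·Kᵀ·(x' − x̄) = [11]
z = y + H·x̄ = [11] + [-13] = [-2]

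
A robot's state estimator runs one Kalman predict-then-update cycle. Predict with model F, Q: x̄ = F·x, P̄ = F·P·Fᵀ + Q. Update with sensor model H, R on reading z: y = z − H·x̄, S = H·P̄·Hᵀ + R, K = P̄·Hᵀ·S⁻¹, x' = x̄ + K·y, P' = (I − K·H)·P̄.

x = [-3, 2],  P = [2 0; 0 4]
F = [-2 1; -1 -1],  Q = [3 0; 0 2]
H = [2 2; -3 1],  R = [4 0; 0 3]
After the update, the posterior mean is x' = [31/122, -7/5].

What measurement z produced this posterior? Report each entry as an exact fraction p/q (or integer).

z = [-3, -2]

x̄ = F·x = [8, 1]
P̄ = F·P·Fᵀ + Q = [15 0; 0 8]
S = H·P̄·Hᵀ + R = [96 -74; -74 146]
K = P̄·Hᵀ·S⁻¹ = [15/122 -15/61; 12/35 8/35]
x' − x̄ = [-945/122, -12/5] = K·y
y = (KᵀK)⁻¹·Kᵀ·(x' − x̄) = [-21, 21]
z = y + H·x̄ = [-21, 21] + [18, -23] = [-3, -2]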